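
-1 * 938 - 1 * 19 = -957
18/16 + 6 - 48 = -327/8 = -40.88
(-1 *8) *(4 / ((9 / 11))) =-352 / 9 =-39.11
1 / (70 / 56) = 0.80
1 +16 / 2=9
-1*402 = -402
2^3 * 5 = 40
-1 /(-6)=0.17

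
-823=-823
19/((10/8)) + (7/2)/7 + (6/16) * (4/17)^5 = 222921389/14198570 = 15.70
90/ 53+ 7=461/ 53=8.70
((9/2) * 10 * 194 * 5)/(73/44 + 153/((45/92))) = 9603000/69181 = 138.81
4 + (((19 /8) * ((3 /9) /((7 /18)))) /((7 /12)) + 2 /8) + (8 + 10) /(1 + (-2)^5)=43499 /6076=7.16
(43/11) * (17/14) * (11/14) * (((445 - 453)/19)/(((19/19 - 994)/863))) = 1261706/924483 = 1.36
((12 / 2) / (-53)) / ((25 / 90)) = -108 / 265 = -0.41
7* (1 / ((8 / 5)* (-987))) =-0.00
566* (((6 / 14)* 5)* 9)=76410 / 7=10915.71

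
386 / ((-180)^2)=193 / 16200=0.01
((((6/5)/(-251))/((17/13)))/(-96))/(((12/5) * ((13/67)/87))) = 1943/273088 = 0.01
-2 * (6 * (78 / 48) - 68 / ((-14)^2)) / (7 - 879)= 1843 / 85456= 0.02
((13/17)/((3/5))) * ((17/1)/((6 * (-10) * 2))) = -13/72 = -0.18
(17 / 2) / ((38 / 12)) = 51 / 19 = 2.68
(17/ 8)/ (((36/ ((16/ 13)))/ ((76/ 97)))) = 0.06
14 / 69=0.20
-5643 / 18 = -313.50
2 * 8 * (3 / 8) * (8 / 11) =48 / 11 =4.36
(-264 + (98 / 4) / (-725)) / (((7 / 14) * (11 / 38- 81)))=14548262 / 2223575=6.54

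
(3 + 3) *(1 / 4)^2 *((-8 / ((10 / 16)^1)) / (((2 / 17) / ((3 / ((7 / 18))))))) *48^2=-25380864 / 35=-725167.54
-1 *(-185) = 185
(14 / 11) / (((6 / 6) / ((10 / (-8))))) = -35 / 22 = -1.59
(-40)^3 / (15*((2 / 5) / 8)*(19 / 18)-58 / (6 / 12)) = 307200 / 553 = 555.52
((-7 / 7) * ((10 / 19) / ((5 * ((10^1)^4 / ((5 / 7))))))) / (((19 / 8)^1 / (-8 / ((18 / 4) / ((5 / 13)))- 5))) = 1 / 55575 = 0.00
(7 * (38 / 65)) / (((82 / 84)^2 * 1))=469224 / 109265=4.29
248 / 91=2.73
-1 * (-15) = 15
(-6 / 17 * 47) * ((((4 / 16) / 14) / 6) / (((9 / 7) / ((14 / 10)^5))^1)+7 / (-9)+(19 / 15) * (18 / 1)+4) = -1651899929 / 3825000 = -431.87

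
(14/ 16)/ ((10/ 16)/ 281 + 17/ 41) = 80647/ 38421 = 2.10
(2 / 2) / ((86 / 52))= 26 / 43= 0.60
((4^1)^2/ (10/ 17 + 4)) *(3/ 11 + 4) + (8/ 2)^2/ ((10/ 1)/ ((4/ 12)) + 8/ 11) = 86000/ 5577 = 15.42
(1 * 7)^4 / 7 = 343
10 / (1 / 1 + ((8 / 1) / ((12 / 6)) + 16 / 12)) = 30 / 19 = 1.58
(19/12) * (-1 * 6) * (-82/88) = 779/88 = 8.85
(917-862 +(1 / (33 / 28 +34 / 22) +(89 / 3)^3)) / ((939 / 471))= 93057545854 / 7090389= 13124.46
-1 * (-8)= 8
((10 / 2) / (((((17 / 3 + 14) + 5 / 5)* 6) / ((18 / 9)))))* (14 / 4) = 35 / 124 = 0.28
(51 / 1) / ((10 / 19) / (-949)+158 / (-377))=-121.53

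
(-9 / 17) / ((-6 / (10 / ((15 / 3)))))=3 / 17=0.18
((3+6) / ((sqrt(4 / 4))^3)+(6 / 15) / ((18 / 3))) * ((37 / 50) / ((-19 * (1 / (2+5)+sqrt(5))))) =4403 / 434625 - 30821 * sqrt(5) / 434625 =-0.15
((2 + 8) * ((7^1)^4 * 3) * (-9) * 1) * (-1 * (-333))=-215873910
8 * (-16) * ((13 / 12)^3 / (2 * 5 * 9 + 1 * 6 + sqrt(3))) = -140608 / 82917 + 4394 * sqrt(3) / 248751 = -1.67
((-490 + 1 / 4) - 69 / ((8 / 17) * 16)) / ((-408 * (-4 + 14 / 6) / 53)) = -3384633 / 87040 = -38.89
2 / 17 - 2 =-32 / 17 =-1.88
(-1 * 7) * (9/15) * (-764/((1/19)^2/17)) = 98462028/5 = 19692405.60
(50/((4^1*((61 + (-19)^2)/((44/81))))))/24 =275/410184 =0.00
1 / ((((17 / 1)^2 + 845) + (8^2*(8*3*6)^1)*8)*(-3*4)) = -1 / 898344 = -0.00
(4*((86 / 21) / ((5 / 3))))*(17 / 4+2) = 430 / 7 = 61.43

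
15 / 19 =0.79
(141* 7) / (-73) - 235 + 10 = -17412 / 73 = -238.52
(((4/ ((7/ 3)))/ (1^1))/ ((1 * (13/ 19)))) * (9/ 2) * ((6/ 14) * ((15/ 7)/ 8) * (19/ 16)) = 438615/ 285376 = 1.54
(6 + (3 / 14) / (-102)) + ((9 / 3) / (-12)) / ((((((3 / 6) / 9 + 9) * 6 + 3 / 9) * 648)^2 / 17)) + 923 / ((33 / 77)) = 1289996268012569 / 597313253376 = 2159.66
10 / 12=5 / 6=0.83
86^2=7396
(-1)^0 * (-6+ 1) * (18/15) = -6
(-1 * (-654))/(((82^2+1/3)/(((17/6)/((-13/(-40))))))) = 222360/262249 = 0.85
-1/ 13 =-0.08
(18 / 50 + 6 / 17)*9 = 2727 / 425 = 6.42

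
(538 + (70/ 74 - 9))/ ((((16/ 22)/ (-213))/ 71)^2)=67827308812659/ 296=229146313556.28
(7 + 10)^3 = 4913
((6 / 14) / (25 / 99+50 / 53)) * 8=2.87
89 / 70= 1.27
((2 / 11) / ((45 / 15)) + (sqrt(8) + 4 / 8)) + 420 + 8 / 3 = 2 * sqrt(2) + 9311 / 22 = 426.06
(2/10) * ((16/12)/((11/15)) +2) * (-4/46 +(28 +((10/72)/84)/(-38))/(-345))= -6664891/51915600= -0.13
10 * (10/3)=100/3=33.33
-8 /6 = -4 /3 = -1.33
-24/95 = -0.25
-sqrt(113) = -10.63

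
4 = 4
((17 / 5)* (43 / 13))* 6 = 4386 / 65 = 67.48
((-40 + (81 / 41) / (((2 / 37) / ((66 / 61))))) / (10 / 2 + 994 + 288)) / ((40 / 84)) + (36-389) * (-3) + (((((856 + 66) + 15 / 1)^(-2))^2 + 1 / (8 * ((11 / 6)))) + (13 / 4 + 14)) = 4450816902480076776971 / 4135226971520203845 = 1076.32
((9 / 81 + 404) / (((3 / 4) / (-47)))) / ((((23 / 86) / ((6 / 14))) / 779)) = -45807549464 / 1449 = -31613215.64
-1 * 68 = -68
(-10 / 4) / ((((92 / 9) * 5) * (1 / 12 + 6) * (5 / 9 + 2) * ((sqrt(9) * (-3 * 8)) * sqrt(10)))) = 27 * sqrt(10) / 6178720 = 0.00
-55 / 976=-0.06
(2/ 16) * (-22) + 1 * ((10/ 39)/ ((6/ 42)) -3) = -617/ 156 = -3.96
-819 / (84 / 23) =-897 / 4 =-224.25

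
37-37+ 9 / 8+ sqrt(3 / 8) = sqrt(6) / 4+ 9 / 8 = 1.74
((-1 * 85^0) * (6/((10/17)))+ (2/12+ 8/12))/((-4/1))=281/120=2.34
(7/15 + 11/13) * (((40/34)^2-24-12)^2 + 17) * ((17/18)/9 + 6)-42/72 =17131069841603/1758952260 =9739.36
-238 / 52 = -4.58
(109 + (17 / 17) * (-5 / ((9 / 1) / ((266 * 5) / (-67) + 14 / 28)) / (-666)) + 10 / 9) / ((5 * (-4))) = -88427839 / 16063920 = -5.50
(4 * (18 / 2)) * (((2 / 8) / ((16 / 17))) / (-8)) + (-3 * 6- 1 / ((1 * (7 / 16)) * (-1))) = -15151 / 896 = -16.91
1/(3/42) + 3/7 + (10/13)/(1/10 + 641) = 8418343/583401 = 14.43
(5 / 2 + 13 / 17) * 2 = 111 / 17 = 6.53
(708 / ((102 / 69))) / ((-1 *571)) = -8142 / 9707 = -0.84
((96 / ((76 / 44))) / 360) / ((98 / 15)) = 0.02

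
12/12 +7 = 8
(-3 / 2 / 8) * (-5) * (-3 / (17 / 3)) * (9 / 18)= -135 / 544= -0.25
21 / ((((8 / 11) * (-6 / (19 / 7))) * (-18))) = 209 / 288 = 0.73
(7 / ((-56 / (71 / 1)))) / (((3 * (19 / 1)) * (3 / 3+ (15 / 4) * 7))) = -71 / 12426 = -0.01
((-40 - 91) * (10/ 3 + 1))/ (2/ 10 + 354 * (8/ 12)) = -2.40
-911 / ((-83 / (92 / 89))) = 11.35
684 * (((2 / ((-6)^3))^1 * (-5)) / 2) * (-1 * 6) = -95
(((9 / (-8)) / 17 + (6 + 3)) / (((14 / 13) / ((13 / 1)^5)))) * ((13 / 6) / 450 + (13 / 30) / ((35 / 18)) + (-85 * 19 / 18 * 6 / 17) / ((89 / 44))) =-1127346116793273 / 23723840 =-47519546.45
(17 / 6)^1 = 17 / 6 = 2.83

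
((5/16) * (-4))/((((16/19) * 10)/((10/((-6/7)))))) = 665/384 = 1.73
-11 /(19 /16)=-176 /19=-9.26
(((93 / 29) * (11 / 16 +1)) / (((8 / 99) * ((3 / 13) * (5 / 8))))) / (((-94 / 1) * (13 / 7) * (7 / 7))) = -580041 / 218080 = -2.66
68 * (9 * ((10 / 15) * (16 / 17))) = 384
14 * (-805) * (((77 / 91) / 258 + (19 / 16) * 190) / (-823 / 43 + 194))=-17057308415 / 1172964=-14542.06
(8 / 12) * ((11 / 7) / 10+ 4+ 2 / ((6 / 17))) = 2063 / 315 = 6.55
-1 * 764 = -764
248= 248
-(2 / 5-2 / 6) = -1 / 15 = -0.07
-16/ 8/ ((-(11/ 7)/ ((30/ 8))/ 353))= 37065/ 22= 1684.77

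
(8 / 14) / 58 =2 / 203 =0.01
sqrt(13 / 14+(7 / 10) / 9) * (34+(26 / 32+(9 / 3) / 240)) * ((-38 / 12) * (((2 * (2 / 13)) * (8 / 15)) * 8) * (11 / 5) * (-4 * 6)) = 5323648 * sqrt(11095) / 73125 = 7668.44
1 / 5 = 0.20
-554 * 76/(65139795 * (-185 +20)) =42104/10748066175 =0.00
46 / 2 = 23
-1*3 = -3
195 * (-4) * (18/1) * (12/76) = -2216.84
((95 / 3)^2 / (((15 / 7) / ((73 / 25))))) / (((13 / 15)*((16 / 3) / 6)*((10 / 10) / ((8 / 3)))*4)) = 184471 / 156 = 1182.51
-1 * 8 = -8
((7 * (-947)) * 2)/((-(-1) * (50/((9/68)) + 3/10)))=-170460/4861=-35.07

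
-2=-2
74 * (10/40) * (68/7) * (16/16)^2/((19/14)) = 132.42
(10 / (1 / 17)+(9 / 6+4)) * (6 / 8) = 1053 / 8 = 131.62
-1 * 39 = -39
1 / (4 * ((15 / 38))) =19 / 30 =0.63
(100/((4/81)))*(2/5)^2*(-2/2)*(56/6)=-3024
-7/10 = -0.70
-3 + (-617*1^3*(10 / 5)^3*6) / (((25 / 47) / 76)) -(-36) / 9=-105788327 / 25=-4231533.08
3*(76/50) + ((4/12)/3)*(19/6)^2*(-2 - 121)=-357713/2700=-132.49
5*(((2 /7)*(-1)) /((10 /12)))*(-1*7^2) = 84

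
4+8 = 12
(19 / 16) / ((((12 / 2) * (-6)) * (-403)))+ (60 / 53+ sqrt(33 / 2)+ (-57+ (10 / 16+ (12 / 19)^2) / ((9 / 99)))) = -198104548465 / 4441305024+ sqrt(66) / 2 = -40.54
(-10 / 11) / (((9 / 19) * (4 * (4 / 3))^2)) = -95 / 1408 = -0.07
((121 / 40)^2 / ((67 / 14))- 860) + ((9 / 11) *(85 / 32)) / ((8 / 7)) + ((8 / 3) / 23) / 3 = -835923386033 / 976377600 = -856.15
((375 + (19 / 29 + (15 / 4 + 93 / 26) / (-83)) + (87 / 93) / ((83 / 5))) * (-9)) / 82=-13117047885 / 318166888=-41.23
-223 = -223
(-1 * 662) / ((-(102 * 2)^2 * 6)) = 331 / 124848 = 0.00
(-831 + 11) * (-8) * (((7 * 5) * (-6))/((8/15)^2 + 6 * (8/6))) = -38745000/233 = -166287.55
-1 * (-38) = 38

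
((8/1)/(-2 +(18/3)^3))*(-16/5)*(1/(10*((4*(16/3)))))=-3/5350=-0.00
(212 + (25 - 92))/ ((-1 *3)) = -145/ 3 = -48.33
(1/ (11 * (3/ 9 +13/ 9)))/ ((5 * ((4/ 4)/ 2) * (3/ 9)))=0.06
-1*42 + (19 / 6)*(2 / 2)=-233 / 6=-38.83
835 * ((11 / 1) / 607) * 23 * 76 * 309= 4961112420 / 607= 8173167.08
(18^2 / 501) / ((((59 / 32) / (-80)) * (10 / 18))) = -50.51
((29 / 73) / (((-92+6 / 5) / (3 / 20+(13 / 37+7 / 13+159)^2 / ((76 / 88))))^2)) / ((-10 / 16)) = -196413454909138259938642301 / 2907515731639483343080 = -67553.70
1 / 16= 0.06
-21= -21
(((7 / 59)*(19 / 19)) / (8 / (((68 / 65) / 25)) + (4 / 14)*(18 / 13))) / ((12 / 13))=140777 / 209824296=0.00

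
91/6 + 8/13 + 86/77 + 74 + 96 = 1122515/6006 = 186.90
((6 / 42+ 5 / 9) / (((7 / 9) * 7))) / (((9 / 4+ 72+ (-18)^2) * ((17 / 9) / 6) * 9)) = 352 / 3096261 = 0.00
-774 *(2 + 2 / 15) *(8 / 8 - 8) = 57792 / 5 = 11558.40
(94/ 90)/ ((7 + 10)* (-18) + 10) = -47/ 13320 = -0.00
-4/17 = -0.24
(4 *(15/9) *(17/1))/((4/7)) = 595/3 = 198.33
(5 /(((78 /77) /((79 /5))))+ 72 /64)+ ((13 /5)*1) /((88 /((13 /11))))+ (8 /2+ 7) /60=3743603 /47190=79.33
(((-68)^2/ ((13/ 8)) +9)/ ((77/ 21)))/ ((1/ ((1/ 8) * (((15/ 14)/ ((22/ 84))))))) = 5009715/ 12584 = 398.10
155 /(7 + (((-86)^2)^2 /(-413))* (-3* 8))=12803 /262564495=0.00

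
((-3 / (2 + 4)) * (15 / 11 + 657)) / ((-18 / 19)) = 22933 / 66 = 347.47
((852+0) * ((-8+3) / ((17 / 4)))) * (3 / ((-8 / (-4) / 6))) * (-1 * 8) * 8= 9815040 / 17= 577355.29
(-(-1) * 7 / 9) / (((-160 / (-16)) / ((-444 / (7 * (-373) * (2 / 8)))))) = 0.05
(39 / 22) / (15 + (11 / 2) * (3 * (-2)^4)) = 13 / 2046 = 0.01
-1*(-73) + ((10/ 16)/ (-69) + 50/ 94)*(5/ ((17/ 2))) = 16166077/ 220524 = 73.31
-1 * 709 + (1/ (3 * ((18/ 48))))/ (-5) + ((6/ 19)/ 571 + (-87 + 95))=-342318227/ 488205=-701.18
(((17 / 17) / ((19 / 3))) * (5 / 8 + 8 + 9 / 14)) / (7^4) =1557 / 2554664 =0.00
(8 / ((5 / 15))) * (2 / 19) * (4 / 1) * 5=960 / 19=50.53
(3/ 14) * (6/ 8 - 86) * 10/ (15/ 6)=-1023/ 14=-73.07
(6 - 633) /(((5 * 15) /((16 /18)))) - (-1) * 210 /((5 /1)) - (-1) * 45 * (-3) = -22597 /225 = -100.43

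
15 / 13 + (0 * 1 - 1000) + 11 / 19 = -998.27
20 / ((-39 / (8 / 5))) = -32 / 39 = -0.82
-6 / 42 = -1 / 7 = -0.14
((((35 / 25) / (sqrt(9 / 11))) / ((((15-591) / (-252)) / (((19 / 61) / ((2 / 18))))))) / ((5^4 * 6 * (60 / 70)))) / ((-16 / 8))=-6517 * sqrt(11) / 73200000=-0.00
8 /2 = 4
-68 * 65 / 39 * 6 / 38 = -340 / 19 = -17.89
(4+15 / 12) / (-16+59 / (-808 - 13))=-2463 / 7540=-0.33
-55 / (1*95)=-0.58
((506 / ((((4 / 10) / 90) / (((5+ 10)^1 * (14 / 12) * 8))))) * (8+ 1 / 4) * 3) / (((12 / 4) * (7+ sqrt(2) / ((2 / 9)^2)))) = -7363818000 / 6169+ 21302473500 * sqrt(2) / 6169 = 3689808.55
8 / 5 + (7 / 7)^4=13 / 5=2.60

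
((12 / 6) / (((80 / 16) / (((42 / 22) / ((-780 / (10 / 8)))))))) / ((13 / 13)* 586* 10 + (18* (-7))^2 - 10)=-7 / 124272720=-0.00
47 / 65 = 0.72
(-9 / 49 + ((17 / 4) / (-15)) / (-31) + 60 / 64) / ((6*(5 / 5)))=278147 / 2187360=0.13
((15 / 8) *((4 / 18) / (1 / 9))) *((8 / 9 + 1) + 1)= 65 / 6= 10.83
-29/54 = -0.54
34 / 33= 1.03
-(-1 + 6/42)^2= -36/49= -0.73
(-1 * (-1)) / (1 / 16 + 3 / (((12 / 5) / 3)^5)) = 1024 / 9439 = 0.11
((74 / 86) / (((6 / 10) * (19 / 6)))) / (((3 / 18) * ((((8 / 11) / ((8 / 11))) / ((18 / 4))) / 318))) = 3176820 / 817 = 3888.40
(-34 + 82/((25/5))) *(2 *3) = -105.60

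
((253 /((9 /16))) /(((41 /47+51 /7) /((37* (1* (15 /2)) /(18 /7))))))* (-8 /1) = -78394120 /1647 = -47598.13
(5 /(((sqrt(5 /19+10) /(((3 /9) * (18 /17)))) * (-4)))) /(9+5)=-0.01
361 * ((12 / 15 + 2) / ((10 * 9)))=2527 / 225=11.23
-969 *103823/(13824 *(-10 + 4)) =33534829/27648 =1212.92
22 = 22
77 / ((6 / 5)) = 385 / 6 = 64.17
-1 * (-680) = 680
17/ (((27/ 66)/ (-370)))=-138380/ 9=-15375.56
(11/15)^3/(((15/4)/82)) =436568/50625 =8.62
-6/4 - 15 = -33/2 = -16.50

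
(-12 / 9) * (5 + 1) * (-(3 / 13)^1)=1.85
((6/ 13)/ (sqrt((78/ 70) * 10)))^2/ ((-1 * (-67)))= 42/ 147199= 0.00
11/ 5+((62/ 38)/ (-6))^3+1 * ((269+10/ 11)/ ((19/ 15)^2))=13885501319/ 81484920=170.41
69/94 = 0.73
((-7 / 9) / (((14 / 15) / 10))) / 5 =-5 / 3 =-1.67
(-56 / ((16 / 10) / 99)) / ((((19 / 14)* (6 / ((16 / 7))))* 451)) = -1680 / 779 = -2.16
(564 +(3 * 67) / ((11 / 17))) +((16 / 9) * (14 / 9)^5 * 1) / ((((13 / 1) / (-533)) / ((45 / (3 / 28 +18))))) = -255299330257 / 329316273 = -775.24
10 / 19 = 0.53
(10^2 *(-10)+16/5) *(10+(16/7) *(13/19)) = -1095056/95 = -11526.91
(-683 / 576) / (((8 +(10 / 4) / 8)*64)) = -683 / 306432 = -0.00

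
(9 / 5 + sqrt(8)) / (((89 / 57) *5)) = 0.59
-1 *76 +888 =812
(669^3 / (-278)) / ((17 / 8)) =-1197673236 / 2363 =-506844.37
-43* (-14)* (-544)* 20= -6549760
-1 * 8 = -8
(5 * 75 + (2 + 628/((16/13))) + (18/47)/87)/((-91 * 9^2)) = -537479/4465188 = -0.12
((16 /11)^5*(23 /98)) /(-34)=-0.04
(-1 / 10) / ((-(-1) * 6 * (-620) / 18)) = 3 / 6200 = 0.00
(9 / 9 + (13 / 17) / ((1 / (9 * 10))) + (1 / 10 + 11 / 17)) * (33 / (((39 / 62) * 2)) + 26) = 8145963 / 2210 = 3685.96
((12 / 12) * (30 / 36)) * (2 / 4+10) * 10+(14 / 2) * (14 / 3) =721 / 6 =120.17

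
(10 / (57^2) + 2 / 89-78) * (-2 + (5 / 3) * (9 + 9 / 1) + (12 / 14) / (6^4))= -477289768145 / 218605716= -2183.34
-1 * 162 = -162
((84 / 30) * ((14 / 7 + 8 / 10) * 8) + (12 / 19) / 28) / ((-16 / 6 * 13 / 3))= -1877571 / 345800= -5.43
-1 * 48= -48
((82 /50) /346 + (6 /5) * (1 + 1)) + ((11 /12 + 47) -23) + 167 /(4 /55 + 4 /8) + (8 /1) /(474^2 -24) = 318.91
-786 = -786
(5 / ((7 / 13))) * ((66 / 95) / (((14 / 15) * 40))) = 1287 / 7448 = 0.17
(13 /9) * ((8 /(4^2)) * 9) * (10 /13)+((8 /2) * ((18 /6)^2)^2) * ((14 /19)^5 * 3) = 535145423 /2476099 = 216.12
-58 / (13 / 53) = -3074 / 13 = -236.46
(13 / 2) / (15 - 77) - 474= -58789 / 124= -474.10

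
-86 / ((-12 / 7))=301 / 6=50.17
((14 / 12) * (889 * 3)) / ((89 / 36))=112014 / 89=1258.58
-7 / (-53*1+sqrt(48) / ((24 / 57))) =266*sqrt(3) / 10153+1484 / 10153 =0.19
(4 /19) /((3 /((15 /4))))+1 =24 /19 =1.26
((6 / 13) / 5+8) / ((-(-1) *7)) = 526 / 455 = 1.16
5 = 5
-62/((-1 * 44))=31/22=1.41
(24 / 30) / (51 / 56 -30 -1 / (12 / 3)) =-224 / 8215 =-0.03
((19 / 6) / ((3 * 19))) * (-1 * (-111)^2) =-1369 / 2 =-684.50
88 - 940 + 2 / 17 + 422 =-7308 / 17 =-429.88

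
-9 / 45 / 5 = -1 / 25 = -0.04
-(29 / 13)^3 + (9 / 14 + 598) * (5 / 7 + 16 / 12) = 784591085 / 645918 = 1214.69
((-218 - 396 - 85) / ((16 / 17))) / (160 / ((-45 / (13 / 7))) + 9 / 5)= 220185 / 1424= 154.62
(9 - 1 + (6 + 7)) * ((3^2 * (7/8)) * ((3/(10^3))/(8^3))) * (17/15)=22491/20480000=0.00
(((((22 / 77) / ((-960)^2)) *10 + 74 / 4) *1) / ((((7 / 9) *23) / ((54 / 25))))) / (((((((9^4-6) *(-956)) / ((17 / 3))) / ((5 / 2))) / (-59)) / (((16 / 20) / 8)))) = 17955789249 / 602661176320000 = 0.00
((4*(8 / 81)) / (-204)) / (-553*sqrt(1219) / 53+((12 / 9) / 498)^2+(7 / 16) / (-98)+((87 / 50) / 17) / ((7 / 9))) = 0.00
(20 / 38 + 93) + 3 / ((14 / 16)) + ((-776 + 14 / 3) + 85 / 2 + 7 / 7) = -503441 / 798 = -630.88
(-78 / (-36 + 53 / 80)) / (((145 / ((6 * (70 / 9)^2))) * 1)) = 4076800 / 737847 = 5.53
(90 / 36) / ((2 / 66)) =165 / 2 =82.50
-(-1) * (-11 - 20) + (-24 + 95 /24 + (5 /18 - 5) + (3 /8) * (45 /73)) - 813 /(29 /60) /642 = -118554365 /2038671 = -58.15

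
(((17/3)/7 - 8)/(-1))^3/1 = 3442951/9261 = 371.77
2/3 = 0.67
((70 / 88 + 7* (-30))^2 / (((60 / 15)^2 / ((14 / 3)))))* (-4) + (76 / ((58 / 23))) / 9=-51598419097 / 1010592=-51057.62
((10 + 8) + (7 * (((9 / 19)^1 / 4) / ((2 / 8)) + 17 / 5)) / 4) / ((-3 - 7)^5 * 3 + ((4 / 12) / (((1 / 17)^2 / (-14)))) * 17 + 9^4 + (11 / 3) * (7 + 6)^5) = 3531 / 148918390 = 0.00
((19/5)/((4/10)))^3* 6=20577/4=5144.25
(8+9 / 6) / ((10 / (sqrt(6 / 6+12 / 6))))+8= 19 *sqrt(3) / 20+8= 9.65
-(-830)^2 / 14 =-49207.14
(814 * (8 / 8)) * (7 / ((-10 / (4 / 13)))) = -11396 / 65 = -175.32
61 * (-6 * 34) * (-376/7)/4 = 1169736/7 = 167105.14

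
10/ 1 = 10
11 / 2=5.50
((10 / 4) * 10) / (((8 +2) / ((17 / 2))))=85 / 4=21.25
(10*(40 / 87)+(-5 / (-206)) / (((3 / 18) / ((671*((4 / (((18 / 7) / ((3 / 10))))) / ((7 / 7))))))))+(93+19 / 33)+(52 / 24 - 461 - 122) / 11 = 90.97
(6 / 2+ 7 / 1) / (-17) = -10 / 17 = -0.59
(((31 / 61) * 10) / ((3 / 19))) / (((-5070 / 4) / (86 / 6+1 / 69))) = -259160 / 711321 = -0.36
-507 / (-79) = 507 / 79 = 6.42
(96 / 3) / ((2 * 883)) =16 / 883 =0.02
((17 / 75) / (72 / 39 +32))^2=48841 / 1089000000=0.00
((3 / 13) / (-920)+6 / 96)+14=336369 / 23920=14.06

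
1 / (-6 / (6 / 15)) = -1 / 15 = -0.07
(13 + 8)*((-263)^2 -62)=1451247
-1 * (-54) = 54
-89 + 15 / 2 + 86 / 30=-2359 / 30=-78.63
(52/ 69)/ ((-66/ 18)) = -52/ 253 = -0.21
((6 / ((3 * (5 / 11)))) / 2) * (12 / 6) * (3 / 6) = 11 / 5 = 2.20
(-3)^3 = -27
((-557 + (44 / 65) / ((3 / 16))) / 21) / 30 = -107911 / 122850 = -0.88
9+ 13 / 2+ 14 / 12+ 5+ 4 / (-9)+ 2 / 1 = 209 / 9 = 23.22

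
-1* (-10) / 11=10 / 11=0.91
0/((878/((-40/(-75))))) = 0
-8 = -8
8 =8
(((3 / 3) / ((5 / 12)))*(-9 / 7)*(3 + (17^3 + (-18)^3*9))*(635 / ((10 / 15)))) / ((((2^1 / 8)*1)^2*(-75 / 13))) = -9694249344 / 25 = -387769973.76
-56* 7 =-392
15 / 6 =5 / 2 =2.50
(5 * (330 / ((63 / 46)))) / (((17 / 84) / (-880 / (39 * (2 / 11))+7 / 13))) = -487682800 / 663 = -735569.83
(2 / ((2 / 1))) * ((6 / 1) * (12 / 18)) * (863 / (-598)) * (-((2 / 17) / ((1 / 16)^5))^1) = 3619684352 / 5083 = 712115.75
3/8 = 0.38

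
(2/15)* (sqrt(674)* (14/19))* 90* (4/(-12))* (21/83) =-1176* sqrt(674)/1577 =-19.36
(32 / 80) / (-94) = -1 / 235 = -0.00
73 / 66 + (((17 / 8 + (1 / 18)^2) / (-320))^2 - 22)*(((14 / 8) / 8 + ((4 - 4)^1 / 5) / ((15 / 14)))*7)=-493130649434701 / 15135355699200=-32.58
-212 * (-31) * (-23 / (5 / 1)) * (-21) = 3174276 / 5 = 634855.20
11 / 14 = 0.79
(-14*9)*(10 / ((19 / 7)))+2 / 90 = -396881 / 855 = -464.19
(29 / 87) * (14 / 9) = 14 / 27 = 0.52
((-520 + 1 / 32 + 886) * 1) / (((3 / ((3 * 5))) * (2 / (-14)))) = -409955 / 32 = -12811.09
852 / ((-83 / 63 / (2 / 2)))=-646.70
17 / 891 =0.02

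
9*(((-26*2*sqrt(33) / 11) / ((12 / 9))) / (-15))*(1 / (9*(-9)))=-13*sqrt(33) / 495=-0.15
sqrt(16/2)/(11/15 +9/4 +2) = 0.57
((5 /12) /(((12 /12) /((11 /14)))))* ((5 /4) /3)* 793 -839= -1473349 /2016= -730.83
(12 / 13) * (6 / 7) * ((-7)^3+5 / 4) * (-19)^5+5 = 60926892449 / 91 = 669526290.65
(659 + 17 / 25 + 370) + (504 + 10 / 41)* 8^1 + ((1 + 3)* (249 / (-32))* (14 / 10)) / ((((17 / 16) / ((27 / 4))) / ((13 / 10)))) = 327851583 / 69700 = 4703.75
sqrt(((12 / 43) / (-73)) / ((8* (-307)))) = sqrt(5782038) / 1927346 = 0.00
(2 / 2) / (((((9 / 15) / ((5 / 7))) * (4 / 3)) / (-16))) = -100 / 7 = -14.29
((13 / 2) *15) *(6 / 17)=34.41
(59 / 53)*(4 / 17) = 0.26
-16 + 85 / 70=-207 / 14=-14.79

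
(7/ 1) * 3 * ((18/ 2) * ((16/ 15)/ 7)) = 144/ 5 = 28.80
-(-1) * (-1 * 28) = -28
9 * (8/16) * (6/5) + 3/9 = 86/15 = 5.73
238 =238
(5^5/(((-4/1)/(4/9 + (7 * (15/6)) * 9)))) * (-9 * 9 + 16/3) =2016753125/216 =9336820.02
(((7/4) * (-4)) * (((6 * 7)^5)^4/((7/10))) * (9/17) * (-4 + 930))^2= 591124021542508425052938077771248111845422131889080951909247646963440025600/289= 2045411839247433996722969000000000000000000000000000000000000000000000000.00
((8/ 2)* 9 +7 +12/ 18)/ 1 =43.67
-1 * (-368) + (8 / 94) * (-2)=17288 / 47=367.83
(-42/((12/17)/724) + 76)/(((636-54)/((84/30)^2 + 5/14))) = -20562123/33950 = -605.66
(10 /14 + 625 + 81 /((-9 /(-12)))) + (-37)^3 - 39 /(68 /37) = -49940.51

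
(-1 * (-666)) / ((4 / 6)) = 999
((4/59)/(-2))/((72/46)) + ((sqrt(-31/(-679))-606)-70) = -717935/1062 + sqrt(21049)/679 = -675.81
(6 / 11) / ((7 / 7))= 6 / 11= 0.55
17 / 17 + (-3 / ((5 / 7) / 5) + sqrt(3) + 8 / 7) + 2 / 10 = -653 / 35 + sqrt(3) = -16.93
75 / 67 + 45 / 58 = 7365 / 3886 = 1.90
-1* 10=-10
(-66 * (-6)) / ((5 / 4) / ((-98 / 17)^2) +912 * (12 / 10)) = 76063680 / 210219577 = 0.36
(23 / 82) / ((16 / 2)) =0.04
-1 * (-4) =4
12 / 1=12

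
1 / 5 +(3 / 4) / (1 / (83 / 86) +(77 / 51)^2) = 6101417 / 14315860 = 0.43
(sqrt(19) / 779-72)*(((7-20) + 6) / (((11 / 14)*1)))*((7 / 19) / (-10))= -23.63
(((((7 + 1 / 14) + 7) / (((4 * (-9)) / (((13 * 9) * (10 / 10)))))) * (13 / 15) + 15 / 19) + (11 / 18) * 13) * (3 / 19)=-1479521 / 303240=-4.88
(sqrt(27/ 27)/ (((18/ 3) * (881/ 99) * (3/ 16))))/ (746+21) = 88/ 675727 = 0.00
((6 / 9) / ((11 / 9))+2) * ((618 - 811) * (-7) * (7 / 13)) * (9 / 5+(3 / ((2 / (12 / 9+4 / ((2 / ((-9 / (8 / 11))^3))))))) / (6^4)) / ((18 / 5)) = -567815104003 / 426995712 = -1329.79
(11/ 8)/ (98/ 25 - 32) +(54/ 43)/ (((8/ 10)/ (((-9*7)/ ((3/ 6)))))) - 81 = -67336433/ 241488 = -278.84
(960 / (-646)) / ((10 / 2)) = -0.30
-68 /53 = -1.28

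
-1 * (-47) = 47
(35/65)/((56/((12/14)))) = 3/364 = 0.01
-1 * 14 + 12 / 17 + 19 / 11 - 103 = -21424 / 187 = -114.57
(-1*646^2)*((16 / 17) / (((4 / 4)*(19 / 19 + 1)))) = -196384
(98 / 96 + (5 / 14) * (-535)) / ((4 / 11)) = -702427 / 1344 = -522.64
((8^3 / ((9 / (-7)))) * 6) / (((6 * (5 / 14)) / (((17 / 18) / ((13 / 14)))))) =-5970944 / 5265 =-1134.08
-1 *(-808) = 808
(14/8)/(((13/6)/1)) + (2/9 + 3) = 943/234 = 4.03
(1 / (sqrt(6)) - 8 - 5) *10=-130 +5 *sqrt(6) / 3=-125.92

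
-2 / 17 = -0.12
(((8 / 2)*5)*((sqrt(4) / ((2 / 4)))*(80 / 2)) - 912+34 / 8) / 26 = 9169 / 104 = 88.16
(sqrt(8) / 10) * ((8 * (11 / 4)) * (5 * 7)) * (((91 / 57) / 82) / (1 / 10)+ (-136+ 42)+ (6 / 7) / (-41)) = -33767866 * sqrt(2) / 2337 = -20434.31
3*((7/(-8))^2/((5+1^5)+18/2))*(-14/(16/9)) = -3087/2560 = -1.21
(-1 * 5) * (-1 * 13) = 65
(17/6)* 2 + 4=29/3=9.67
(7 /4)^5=16807 /1024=16.41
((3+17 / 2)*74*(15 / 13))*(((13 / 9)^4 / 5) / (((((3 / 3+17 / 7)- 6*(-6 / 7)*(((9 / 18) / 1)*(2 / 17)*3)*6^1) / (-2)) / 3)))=-222487993 / 384912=-578.02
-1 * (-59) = 59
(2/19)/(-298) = -1/2831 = -0.00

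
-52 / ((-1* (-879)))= -52 / 879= -0.06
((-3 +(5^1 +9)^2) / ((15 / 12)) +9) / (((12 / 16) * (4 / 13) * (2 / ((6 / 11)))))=10621 / 55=193.11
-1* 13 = -13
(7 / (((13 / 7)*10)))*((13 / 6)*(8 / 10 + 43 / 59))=22099 / 17700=1.25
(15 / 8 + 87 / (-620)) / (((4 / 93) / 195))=251667 / 32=7864.59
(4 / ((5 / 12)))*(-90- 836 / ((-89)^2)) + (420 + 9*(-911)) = -342346143 / 39605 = -8644.01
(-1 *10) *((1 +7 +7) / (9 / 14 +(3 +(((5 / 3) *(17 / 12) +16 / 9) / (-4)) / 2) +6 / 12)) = -302400 / 7309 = -41.37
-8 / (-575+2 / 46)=23 / 1653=0.01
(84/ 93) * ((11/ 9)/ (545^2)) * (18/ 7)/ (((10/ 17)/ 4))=2992/ 46038875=0.00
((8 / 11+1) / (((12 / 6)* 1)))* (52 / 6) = 247 / 33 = 7.48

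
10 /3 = 3.33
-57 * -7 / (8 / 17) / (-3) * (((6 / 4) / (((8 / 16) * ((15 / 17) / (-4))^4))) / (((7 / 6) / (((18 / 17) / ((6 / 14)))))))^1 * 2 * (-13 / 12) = 9242099776 / 5625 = 1643039.96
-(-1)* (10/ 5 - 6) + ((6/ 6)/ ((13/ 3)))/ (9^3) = -12635/ 3159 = -4.00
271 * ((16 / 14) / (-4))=-77.43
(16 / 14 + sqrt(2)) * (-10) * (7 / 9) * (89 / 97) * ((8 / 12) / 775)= -2492 * sqrt(2) / 405945 - 2848 / 405945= -0.02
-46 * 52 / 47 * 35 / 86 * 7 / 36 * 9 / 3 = -73255 / 6063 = -12.08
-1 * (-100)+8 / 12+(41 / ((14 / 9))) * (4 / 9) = 2360 / 21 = 112.38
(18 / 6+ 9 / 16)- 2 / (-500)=7133 / 2000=3.57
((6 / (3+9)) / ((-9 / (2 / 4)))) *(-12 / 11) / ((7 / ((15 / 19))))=5 / 1463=0.00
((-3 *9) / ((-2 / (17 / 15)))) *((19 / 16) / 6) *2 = 969 / 160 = 6.06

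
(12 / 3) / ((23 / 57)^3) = 60.88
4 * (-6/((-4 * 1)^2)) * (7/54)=-7/36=-0.19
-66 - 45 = -111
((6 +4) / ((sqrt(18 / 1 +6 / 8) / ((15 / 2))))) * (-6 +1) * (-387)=19350 * sqrt(3)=33515.18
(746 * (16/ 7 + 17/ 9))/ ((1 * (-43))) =-196198/ 2709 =-72.42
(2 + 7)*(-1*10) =-90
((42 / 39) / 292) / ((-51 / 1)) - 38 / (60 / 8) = -817417 / 161330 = -5.07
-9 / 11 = -0.82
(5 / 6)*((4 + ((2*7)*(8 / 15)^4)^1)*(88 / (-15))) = -11433136 / 455625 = -25.09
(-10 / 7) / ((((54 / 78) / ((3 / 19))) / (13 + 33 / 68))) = -8515 / 1938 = -4.39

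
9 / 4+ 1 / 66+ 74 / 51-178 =-391093 / 2244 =-174.28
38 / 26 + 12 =175 / 13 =13.46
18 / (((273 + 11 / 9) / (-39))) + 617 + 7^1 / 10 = 1897707 / 3085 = 615.14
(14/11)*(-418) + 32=-500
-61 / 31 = -1.97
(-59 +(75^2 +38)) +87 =5691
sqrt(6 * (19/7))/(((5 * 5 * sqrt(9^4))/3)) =sqrt(798)/4725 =0.01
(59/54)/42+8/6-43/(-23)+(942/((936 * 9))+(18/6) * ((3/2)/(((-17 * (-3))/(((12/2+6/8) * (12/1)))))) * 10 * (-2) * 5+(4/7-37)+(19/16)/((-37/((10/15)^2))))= -318973776631/426545028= -747.81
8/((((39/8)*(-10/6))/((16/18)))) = -512/585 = -0.88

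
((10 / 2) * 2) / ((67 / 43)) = 430 / 67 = 6.42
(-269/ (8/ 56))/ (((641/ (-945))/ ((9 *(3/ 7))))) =6863535/ 641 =10707.54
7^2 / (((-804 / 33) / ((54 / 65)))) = -14553 / 8710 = -1.67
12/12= 1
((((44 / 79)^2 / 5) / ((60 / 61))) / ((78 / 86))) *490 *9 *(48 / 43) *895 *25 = 621492009600 / 81133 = 7660163.06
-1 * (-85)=85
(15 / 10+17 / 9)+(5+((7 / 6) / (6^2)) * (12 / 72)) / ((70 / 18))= 23567 / 5040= 4.68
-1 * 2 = -2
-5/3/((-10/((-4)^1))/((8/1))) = -5.33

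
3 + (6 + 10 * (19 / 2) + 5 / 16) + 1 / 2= 1677 / 16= 104.81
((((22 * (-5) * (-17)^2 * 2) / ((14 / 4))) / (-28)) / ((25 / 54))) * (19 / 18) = 362406 / 245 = 1479.21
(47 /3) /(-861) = -47 /2583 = -0.02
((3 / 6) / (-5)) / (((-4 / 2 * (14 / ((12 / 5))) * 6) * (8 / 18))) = 9 / 2800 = 0.00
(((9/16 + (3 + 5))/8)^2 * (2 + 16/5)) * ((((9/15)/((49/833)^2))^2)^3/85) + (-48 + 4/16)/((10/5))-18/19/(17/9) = 1969031538593119176825167/1033600000000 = 1905022773406.66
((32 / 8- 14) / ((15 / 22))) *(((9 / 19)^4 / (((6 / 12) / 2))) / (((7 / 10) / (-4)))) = 15396480 / 912247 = 16.88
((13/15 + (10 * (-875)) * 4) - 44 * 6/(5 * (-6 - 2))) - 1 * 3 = -34995.53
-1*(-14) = 14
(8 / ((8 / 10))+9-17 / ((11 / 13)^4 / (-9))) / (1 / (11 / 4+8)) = 49966129 / 14641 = 3412.75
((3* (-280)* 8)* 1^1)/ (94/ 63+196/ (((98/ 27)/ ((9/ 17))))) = -899640/ 4027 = -223.40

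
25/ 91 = 0.27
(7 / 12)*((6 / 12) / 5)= 0.06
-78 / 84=-13 / 14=-0.93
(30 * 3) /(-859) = -90 /859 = -0.10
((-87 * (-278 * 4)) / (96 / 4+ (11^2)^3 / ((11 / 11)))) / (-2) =-48372 / 1771585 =-0.03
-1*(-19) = 19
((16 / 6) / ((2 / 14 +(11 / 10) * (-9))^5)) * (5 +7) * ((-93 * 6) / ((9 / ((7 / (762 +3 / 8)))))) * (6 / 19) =373464985600000 / 5741091888715118161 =0.00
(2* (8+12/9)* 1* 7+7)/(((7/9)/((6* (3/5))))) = 3186/5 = 637.20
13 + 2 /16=13.12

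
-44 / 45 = -0.98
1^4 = 1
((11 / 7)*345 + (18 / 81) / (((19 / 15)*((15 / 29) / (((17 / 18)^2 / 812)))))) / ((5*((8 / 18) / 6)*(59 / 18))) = 60073807 / 134520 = 446.58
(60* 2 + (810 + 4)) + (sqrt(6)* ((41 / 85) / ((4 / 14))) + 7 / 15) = 287* sqrt(6) / 170 + 14017 / 15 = 938.60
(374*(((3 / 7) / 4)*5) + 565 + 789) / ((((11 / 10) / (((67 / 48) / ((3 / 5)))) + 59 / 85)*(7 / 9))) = 1712.54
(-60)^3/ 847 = -255.02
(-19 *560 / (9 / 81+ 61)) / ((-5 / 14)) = 134064 / 275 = 487.51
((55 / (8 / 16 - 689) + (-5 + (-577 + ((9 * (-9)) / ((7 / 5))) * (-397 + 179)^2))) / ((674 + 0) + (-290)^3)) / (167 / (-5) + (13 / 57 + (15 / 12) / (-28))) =-20146864782080 / 5934476080003041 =-0.00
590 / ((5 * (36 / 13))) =767 / 18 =42.61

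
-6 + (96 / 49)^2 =-5190 / 2401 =-2.16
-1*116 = -116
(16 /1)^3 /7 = 585.14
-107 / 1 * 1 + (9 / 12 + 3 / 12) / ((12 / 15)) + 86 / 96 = -5033 / 48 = -104.85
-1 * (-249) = 249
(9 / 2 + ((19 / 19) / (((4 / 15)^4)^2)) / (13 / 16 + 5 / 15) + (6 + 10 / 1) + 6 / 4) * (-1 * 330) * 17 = -392375029785 / 2048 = -191589370.01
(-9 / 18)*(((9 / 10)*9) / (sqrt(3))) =-27*sqrt(3) / 20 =-2.34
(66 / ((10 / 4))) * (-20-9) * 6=-22968 / 5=-4593.60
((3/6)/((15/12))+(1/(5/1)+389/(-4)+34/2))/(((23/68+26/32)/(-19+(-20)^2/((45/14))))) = -7298.51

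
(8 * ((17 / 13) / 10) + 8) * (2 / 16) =147 / 130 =1.13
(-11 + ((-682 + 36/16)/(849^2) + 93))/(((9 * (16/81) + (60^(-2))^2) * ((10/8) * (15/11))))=49931905900800/1845250640089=27.06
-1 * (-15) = 15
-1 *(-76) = 76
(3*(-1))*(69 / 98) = -207 / 98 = -2.11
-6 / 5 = -1.20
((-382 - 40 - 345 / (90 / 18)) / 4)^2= 241081 / 16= 15067.56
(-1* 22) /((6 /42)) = -154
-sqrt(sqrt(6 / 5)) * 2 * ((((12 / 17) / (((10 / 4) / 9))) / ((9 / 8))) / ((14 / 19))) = -3648 * 5^(3 / 4) * 6^(1 / 4) / 2975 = -6.42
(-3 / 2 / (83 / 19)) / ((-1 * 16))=57 / 2656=0.02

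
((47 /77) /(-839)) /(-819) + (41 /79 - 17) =-16.48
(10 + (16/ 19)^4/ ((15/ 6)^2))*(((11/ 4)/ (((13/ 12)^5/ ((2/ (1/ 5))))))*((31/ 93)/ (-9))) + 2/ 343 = -43885651065782/ 6383398208915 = -6.87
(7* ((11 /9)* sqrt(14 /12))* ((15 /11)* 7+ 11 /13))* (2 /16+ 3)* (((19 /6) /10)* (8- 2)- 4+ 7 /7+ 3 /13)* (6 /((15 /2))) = -208.68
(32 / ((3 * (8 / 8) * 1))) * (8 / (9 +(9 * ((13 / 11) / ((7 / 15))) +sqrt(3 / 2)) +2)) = 102581248 / 40569063-1517824 * sqrt(6) / 40569063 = 2.44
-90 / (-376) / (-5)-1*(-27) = 5067 / 188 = 26.95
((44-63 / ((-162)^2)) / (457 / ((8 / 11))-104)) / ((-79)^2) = 256594 / 19085945355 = 0.00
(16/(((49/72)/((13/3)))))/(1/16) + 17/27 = 2157377/1323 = 1630.67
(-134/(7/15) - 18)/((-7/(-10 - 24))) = -72624/49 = -1482.12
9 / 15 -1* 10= -47 / 5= -9.40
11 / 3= 3.67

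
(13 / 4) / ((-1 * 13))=-1 / 4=-0.25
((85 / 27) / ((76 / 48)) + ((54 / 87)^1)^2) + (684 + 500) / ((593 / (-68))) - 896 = -1029.40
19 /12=1.58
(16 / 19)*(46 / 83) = 736 / 1577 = 0.47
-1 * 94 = -94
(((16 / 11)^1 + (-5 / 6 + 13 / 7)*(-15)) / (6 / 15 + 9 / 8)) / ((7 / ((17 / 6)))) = -363970 / 98637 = -3.69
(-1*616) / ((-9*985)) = 616 / 8865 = 0.07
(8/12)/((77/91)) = 0.79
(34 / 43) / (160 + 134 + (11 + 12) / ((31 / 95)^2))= 32674 / 21074687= 0.00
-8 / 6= -4 / 3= -1.33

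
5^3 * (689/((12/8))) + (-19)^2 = 57777.67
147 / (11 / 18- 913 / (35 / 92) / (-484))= 1018710 / 38597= 26.39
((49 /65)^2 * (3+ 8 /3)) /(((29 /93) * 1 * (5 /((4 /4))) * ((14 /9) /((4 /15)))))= 1084566 /3063125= 0.35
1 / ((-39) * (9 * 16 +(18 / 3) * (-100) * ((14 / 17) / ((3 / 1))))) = 17 / 13728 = 0.00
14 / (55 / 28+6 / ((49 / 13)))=2744 / 697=3.94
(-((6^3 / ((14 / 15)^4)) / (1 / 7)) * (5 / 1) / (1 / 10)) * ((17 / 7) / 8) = -580921875 / 19208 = -30243.75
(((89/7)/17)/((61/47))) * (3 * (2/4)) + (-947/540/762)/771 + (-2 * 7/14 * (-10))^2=100.86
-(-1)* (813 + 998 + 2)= 1813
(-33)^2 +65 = 1154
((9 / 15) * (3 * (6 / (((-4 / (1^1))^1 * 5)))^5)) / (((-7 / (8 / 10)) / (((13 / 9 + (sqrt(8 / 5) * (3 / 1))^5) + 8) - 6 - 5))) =-243 / 312500 + 8503056 * sqrt(10) / 68359375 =0.39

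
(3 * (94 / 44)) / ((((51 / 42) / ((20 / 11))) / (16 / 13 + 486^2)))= 60612933360 / 26741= 2266666.67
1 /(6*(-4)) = -1 /24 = -0.04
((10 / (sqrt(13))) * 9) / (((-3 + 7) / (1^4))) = 45 * sqrt(13) / 26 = 6.24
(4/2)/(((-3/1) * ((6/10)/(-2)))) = 20/9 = 2.22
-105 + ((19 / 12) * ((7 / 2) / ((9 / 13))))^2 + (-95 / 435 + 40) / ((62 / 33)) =-828465373 / 41943744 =-19.75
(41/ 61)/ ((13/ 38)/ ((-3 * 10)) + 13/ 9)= 140220/ 298961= 0.47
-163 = -163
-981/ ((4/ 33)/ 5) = -161865/ 4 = -40466.25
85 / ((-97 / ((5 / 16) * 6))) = -1275 / 776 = -1.64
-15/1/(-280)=3/56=0.05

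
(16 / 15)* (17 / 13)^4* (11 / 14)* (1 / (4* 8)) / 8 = 918731 / 95964960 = 0.01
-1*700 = -700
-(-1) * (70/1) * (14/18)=490/9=54.44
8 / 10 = 4 / 5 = 0.80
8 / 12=2 / 3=0.67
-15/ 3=-5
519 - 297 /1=222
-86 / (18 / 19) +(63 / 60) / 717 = -3905197 / 43020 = -90.78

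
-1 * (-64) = 64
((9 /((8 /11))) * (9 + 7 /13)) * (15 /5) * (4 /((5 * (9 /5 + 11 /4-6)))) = -73656 /377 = -195.37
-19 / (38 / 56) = -28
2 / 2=1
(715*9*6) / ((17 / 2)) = 77220 / 17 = 4542.35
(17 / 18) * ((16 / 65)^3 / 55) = 34816 / 135939375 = 0.00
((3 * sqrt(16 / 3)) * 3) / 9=4 * sqrt(3) / 3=2.31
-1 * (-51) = 51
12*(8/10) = 48/5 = 9.60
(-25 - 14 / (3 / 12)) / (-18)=9 / 2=4.50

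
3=3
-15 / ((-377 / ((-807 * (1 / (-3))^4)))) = -0.40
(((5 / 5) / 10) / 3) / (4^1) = 1 / 120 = 0.01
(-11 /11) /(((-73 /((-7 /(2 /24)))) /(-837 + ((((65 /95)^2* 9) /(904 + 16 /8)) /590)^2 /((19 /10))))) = 138175379703782464491 /143465931592087870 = 963.12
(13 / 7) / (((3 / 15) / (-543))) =-35295 / 7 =-5042.14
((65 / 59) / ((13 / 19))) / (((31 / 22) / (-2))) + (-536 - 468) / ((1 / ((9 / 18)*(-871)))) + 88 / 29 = 23191792654 / 53041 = 437242.75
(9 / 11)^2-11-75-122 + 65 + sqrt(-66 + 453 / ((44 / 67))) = -17222 / 121 + sqrt(301917) / 22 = -117.35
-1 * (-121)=121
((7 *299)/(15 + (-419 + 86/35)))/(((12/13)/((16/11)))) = -1904630/231891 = -8.21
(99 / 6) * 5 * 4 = 330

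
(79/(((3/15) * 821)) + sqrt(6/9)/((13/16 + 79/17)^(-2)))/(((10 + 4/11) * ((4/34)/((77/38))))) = 5687605/7113144 + 207536175 * sqrt(6)/12568576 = 41.25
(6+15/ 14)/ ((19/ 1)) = 99/ 266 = 0.37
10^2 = 100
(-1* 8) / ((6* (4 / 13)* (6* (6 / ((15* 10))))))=-18.06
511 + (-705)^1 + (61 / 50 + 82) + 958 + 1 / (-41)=1736751 / 2050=847.20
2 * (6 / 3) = 4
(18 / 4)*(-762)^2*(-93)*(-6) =1457997084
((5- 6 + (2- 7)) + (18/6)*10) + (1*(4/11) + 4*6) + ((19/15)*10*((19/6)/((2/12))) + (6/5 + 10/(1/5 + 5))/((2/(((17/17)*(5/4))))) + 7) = 1022675/3432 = 297.98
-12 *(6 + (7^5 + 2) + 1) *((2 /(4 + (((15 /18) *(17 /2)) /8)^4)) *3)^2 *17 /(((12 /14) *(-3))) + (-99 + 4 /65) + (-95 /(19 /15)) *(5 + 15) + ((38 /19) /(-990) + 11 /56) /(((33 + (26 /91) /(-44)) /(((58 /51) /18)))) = 8549254113946093405525359917269 /3793350532378186448133660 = 2253747.46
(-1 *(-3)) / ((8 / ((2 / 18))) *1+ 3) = 1 / 25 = 0.04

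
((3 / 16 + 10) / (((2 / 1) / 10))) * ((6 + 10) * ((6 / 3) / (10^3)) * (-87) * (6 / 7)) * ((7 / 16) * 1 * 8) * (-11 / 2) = 467973 / 200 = 2339.86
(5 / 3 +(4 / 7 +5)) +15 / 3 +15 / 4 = 1343 / 84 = 15.99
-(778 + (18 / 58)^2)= -654379 / 841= -778.10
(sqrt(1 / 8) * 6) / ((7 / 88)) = 132 * sqrt(2) / 7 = 26.67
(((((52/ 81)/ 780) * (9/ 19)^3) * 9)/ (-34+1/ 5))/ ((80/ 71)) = -1917/ 92733680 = -0.00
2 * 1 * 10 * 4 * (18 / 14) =102.86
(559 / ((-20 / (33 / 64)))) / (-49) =18447 / 62720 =0.29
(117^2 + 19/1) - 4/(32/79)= 109585/8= 13698.12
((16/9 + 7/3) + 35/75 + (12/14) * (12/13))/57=21986/233415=0.09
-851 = -851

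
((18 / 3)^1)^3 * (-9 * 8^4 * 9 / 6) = -11943936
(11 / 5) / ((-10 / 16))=-88 / 25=-3.52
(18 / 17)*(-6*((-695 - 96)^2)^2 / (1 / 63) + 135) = -2663607560427414 / 17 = -156682797672200.82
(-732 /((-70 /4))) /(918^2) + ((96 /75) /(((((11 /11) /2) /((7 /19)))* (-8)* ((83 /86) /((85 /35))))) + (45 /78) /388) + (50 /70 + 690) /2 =67464621135799663 /195514482126600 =345.06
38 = 38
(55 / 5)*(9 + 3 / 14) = 101.36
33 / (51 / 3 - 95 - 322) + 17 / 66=0.18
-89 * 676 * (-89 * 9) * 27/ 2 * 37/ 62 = 12035793159/ 31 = 388251392.23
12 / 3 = 4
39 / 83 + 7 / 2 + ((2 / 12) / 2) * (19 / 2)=9485 / 1992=4.76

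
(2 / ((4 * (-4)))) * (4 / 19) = -1 / 38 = -0.03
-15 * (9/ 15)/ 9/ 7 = -0.14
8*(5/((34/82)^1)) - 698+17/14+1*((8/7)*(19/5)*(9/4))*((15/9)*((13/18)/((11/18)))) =-1521237/2618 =-581.07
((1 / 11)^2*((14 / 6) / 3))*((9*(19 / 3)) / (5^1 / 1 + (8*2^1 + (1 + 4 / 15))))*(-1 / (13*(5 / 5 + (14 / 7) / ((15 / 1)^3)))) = -2244375 / 1774215014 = -0.00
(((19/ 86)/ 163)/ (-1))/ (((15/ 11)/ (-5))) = 209/ 42054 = 0.00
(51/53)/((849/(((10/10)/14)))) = 17/209986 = 0.00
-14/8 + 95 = 373/4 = 93.25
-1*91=-91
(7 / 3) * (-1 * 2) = -14 / 3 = -4.67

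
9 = 9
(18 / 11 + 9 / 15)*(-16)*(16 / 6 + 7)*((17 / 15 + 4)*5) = -133168 / 15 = -8877.87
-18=-18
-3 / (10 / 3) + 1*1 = 0.10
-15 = -15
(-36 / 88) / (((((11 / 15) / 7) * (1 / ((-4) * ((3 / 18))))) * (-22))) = -315 / 2662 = -0.12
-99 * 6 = -594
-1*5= -5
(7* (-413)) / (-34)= 2891 / 34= 85.03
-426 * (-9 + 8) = 426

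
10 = 10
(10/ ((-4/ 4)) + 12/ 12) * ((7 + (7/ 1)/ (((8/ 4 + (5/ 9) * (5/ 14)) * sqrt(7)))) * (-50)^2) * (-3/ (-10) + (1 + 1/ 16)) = -858375/ 4- 7725375 * sqrt(7)/ 554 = -251488.01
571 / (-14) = -40.79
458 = 458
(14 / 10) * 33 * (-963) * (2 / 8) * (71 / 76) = -15794163 / 1520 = -10390.90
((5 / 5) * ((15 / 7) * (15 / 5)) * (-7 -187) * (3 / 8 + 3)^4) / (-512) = 2319739965 / 7340032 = 316.04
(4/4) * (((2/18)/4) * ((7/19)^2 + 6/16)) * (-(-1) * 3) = 1475/34656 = 0.04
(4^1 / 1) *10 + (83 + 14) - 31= 106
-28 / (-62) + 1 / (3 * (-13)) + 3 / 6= 2239 / 2418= 0.93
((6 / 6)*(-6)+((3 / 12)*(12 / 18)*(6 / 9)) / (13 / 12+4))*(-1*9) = 3282 / 61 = 53.80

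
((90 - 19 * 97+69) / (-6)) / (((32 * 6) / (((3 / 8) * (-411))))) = -57677 / 256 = -225.30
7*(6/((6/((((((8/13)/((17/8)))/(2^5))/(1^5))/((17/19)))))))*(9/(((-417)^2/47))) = 12502/72588997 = 0.00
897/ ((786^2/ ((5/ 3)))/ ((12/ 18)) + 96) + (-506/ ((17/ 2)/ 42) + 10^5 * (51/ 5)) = 1017499.77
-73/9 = -8.11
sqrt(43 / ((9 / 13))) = sqrt(559) / 3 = 7.88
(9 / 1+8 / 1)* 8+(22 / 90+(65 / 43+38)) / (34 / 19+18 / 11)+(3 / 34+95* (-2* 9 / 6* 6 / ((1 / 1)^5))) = -18398367653 / 11776410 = -1562.31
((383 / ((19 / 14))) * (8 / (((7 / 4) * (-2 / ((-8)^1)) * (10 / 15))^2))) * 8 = 28237824 / 133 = 212314.47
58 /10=29 /5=5.80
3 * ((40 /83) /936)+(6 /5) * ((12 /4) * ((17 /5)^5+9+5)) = 85278603587 /50578125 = 1686.08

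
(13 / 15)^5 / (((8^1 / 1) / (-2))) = -371293 / 3037500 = -0.12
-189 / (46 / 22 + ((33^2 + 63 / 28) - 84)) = -8316 / 44411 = -0.19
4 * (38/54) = 76/27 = 2.81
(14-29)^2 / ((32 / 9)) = 2025 / 32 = 63.28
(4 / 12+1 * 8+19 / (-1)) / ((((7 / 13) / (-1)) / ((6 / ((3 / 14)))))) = 554.67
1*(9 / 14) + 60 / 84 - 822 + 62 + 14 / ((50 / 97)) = -256019 / 350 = -731.48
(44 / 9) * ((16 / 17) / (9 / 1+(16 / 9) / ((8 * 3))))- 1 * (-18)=77082 / 4165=18.51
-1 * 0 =0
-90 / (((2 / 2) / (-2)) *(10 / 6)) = 108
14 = 14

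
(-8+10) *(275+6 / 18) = 1652 / 3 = 550.67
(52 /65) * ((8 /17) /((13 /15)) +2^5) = 28768 /1105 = 26.03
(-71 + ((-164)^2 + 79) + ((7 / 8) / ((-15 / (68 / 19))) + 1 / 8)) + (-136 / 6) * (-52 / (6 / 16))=205521667 / 6840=30047.03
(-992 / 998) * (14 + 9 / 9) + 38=11522 / 499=23.09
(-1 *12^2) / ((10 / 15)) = -216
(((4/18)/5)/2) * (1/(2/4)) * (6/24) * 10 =1/9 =0.11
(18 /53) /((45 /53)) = 2 /5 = 0.40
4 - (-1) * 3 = 7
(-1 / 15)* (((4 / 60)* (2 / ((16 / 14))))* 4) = -7 / 225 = -0.03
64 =64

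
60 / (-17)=-60 / 17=-3.53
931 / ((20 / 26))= 12103 / 10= 1210.30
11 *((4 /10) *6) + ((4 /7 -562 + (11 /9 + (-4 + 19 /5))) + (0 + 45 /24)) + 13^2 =-915091 /2520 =-363.13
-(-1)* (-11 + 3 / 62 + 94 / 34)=-8629 / 1054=-8.19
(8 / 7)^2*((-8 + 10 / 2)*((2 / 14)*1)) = -192 / 343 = -0.56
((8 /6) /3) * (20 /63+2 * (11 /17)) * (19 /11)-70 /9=-693494 /106029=-6.54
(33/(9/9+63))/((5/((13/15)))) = 143/1600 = 0.09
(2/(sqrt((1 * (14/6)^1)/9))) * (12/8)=9 * sqrt(21)/7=5.89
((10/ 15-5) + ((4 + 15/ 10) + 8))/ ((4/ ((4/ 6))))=55/ 36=1.53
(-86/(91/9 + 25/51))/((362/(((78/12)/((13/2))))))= -6579/293582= -0.02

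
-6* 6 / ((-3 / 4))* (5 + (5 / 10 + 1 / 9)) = 269.33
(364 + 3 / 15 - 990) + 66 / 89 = -278151 / 445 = -625.06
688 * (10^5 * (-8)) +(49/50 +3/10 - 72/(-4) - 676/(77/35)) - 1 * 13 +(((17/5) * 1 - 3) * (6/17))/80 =-10292485628531/18700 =-550400300.99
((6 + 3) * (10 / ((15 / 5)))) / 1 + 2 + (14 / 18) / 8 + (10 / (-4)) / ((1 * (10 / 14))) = 28.60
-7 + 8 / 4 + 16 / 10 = -17 / 5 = -3.40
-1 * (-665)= 665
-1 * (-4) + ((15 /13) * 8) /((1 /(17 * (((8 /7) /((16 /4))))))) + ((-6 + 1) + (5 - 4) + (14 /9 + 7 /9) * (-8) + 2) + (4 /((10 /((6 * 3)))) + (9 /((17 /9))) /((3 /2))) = 894436 /23205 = 38.54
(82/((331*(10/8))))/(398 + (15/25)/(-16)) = 5248/10538047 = 0.00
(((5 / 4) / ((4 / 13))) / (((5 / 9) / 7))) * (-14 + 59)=36855 / 16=2303.44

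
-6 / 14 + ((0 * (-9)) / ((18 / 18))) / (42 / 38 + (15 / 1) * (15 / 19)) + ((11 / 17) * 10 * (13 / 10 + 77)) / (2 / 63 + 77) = 3550830 / 577507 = 6.15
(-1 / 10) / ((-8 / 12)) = 3 / 20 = 0.15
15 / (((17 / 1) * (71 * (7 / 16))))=240 / 8449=0.03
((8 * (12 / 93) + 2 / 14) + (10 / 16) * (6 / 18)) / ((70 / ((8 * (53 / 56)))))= 76373 / 510384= 0.15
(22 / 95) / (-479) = -22 / 45505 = -0.00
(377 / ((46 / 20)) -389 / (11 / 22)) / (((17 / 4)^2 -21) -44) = 225984 / 17273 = 13.08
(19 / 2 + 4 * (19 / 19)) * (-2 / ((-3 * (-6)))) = -3 / 2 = -1.50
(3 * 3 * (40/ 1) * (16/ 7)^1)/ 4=205.71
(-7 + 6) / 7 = -1 / 7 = -0.14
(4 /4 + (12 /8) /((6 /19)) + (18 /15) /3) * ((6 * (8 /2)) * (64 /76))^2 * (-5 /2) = -2267136 /361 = -6280.16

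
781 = 781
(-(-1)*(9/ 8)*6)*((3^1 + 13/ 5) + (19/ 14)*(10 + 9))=59319/ 280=211.85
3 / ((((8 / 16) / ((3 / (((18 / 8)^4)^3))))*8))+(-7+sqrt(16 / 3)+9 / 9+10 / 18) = -170848241345 / 31381059609+4*sqrt(3) / 3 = -3.13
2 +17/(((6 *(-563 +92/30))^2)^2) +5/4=258769846780983477/79621491317222416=3.25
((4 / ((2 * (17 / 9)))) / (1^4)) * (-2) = -36 / 17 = -2.12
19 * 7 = 133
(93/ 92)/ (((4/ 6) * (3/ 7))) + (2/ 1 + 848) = 157051/ 184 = 853.54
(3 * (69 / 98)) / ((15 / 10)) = 69 / 49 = 1.41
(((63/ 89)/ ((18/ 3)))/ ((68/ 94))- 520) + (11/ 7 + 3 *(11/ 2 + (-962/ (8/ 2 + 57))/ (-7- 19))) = -1291961969/ 2584204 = -499.95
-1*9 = -9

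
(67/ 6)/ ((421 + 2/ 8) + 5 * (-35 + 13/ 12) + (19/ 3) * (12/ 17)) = 0.04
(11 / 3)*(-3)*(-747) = 8217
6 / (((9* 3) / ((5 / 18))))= 5 / 81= 0.06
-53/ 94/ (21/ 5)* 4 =-530/ 987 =-0.54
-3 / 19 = -0.16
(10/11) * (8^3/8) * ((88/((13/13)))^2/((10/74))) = 3334144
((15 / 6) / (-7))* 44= -110 / 7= -15.71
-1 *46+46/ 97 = -4416/ 97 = -45.53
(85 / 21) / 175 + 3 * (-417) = -919468 / 735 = -1250.98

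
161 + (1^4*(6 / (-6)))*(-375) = 536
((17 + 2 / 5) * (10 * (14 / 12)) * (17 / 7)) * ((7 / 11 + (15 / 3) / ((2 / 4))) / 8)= 57681 / 88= 655.47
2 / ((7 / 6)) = 12 / 7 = 1.71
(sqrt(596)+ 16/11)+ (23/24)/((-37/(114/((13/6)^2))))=56785/68783+ 2*sqrt(149)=25.24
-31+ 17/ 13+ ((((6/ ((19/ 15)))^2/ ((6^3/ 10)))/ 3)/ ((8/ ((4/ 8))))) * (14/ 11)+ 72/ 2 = 2616351/ 412984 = 6.34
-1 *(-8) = 8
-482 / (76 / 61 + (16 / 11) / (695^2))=-78110455775 / 201904938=-386.87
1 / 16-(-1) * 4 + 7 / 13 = 957 / 208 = 4.60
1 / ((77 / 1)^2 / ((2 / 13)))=2 / 77077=0.00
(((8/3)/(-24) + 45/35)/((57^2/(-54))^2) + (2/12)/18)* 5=4721075/98522676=0.05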